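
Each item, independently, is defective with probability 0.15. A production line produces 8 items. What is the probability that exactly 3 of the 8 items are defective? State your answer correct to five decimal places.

0.08386

X ~ Binomial(n=8, p=0.15).
P(X=3) = C(8,3) · p^3 · (1−p)^5
= 56 · 0.003375 · 0.44371 = 0.0838603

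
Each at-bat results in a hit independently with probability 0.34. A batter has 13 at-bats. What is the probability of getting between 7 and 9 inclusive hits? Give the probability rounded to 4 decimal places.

0.1115

X ~ Binomial(13, 0.34); P(7 ≤ X ≤ 9) = Σ C(13,k) p^k (1−p)^(13−k) over k:
  k=7: C(13,7)·0.34^7·0.66^6 = 0.074496
  k=8: C(13,8)·0.34^8·0.66^5 = 0.028783
  k=9: C(13,9)·0.34^9·0.66^4 = 0.008237
Total = 0.111516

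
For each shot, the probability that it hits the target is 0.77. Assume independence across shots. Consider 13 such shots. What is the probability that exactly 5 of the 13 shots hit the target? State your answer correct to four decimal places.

0.0027

X ~ Binomial(n=13, p=0.77).
P(X=5) = C(13,5) · p^5 · (1−p)^8
= 1287 · 0.27068 · 7.8311e-06 = 0.002728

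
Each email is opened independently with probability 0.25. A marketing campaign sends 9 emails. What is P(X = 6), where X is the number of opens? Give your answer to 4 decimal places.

X ~ Binomial(n=9, p=0.25).
P(X=6) = C(9,6) · p^6 · (1−p)^3
= 84 · 0.00024414 · 0.42188 = 0.008652

0.0087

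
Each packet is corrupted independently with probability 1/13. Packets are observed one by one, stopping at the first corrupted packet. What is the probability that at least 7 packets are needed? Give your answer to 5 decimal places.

Y = number of packets to the first success; geometric, p = 0.076923.
P(Y > 6) = P(first 6 all fail) = (1−p)^6 = 0.6186249

0.61862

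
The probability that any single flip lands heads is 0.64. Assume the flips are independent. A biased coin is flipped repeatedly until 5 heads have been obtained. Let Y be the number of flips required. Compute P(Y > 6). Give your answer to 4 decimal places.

Needing more than 6 flips ⇔ fewer than 5 successes in the first 6. With X ~ Binomial(6, 0.64), P(Y > 6) = P(X ≤ 4).
  k=0: C(6,0)·0.64^0·0.36^6 = 0.002177
  k=1: C(6,1)·0.64^1·0.36^5 = 0.023219
  k=2: C(6,2)·0.64^2·0.36^4 = 0.103196
  k=3: C(6,3)·0.64^3·0.36^3 = 0.244612
  k=4: C(6,4)·0.64^4·0.36^2 = 0.326149
P(X ≤ 4) = 0.699352

0.6994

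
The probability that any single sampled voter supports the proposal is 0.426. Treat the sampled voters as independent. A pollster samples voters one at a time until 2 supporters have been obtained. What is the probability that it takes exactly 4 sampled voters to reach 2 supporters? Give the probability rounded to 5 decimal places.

Y = trial on which the second success occurs; negative binomial, r=2, p=0.426.
P(Y=4) = C(3,1) · p^2 · (1−p)^2
= 3 · 0.18148 · 0.32948 = 0.1793760

0.17938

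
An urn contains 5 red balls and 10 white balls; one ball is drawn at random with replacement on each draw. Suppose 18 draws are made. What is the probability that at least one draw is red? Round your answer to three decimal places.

0.999

P(at least one) = 1 − P(none) = 1 − (1 − 0.333333)^18
= 1 − 0.00068 = 0.99932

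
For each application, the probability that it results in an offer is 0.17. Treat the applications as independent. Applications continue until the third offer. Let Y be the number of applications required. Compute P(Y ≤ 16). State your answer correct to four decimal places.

0.5277

Finishing within 16 applications ⇔ at least 3 successes in the first 16. With X ~ Binomial(16, 0.17), P(Y ≤ 16) = 1 − P(X ≤ 2).
  k=0: C(16,0)·0.17^0·0.83^16 = 0.050728
  k=1: C(16,1)·0.17^1·0.83^15 = 0.166242
  k=2: C(16,2)·0.17^2·0.83^14 = 0.255371
1 − 0.472341 = 0.527659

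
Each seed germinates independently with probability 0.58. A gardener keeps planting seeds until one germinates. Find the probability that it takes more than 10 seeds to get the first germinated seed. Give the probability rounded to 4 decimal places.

Y = number of seeds to the first success; geometric, p = 0.58.
P(Y > 10) = P(first 10 all fail) = (1−p)^10 = 0.000171

0.0002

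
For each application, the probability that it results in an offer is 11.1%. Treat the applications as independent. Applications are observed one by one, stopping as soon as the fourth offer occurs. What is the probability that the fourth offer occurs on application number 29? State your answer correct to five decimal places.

0.02625

Y = trial on which the fourth success occurs; negative binomial, r=4, p=0.111.
P(Y=29) = C(28,3) · p^4 · (1−p)^25
= 3276 · 0.00015181 · 0.052789 = 0.0262531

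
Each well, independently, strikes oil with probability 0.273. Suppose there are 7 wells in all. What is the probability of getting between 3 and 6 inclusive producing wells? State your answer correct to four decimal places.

0.2926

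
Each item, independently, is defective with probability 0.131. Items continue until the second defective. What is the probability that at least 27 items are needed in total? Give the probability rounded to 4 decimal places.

Needing more than 26 items ⇔ fewer than 2 successes in the first 26. With X ~ Binomial(26, 0.131), P(Y > 26) = P(X ≤ 1).
  k=0: C(26,0)·0.131^0·0.869^26 = 0.025973
  k=1: C(26,1)·0.131^1·0.869^25 = 0.101798
P(X ≤ 1) = 0.127770

0.1278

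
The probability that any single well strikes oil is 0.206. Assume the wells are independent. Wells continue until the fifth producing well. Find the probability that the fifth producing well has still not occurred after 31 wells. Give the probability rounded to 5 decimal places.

0.20500

Needing more than 31 wells ⇔ fewer than 5 successes in the first 31. With X ~ Binomial(31, 0.206), P(Y > 31) = P(X ≤ 4).
  k=0: C(31,0)·0.206^0·0.794^31 = 0.0007842
  k=1: C(31,1)·0.206^1·0.794^30 = 0.0063073
  k=2: C(31,2)·0.206^2·0.794^29 = 0.0245461
  k=3: C(31,3)·0.206^3·0.794^28 = 0.0615610
  k=4: C(31,4)·0.206^4·0.794^27 = 0.1118022
P(X ≤ 4) = 0.2050007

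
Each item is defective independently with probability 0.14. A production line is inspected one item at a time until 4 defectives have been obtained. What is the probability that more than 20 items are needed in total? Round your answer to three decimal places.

0.696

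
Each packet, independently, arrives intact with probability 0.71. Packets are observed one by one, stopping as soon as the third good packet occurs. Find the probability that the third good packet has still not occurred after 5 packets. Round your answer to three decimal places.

Needing more than 5 packets ⇔ fewer than 3 successes in the first 5. With X ~ Binomial(5, 0.71), P(Y > 5) = P(X ≤ 2).
  k=0: C(5,0)·0.71^0·0.29^5 = 0.00205
  k=1: C(5,1)·0.71^1·0.29^4 = 0.02511
  k=2: C(5,2)·0.71^2·0.29^3 = 0.12294
P(X ≤ 2) = 0.15010

0.150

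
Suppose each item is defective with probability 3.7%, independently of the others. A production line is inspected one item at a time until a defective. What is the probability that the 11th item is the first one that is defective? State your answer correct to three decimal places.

Geometric (trials to first success), p = 0.037.
P(Y = 11) = (1−p)^10 · p = 0.6859 · 0.037 = 0.02538

0.025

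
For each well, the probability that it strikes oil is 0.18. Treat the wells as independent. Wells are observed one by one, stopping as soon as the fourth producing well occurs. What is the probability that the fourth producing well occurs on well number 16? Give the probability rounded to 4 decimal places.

0.0441

Y = trial on which the fourth success occurs; negative binomial, r=4, p=0.18.
P(Y=16) = C(15,3) · p^4 · (1−p)^12
= 455 · 0.0010498 · 0.09242 = 0.044144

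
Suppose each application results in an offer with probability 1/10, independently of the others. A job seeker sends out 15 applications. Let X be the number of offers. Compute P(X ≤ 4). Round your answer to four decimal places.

0.9873

X ~ Binomial(15, 0.10); P(X ≤ 4) = Σ C(15,k) p^k (1−p)^(15−k) over k:
  k=0: C(15,0)·0.10^0·0.90^15 = 0.205891
  k=1: C(15,1)·0.10^1·0.90^14 = 0.343152
  k=2: C(15,2)·0.10^2·0.90^13 = 0.266896
  k=3: C(15,3)·0.10^3·0.90^12 = 0.128505
  k=4: C(15,4)·0.10^4·0.90^11 = 0.042835
Total = 0.987280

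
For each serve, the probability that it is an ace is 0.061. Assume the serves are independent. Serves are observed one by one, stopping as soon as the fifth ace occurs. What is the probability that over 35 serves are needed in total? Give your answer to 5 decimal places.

0.94038

Needing more than 35 serves ⇔ fewer than 5 successes in the first 35. With X ~ Binomial(35, 0.061), P(Y > 35) = P(X ≤ 4).
  k=0: C(35,0)·0.061^0·0.939^35 = 0.1104831
  k=1: C(35,1)·0.061^1·0.939^34 = 0.2512048
  k=2: C(35,2)·0.061^2·0.939^33 = 0.2774222
  k=3: C(35,3)·0.061^3·0.939^32 = 0.1982431
  k=4: C(35,4)·0.061^4·0.939^31 = 0.1030273
P(X ≤ 4) = 0.9403805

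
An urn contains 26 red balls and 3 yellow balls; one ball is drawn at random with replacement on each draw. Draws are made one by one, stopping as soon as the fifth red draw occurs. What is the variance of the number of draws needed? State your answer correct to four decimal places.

Y = total draws until the fifth success; negative binomial with r=5, p=0.896552.
Var(Y) = r(1−p)/p² = 5·0.103448 / 0.896552² = 0.643491

0.6435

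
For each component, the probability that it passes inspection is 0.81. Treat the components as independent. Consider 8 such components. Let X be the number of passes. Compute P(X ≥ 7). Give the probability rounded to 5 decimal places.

0.53303

X ~ Binomial(8, 0.81); P(X ≥ 7) = Σ C(8,k) p^k (1−p)^(8−k) over k:
  k=7: C(8,7)·0.81^7·0.19^1 = 0.3477272
  k=8: C(8,8)·0.81^8·0.19^0 = 0.1853020
Total = 0.5330293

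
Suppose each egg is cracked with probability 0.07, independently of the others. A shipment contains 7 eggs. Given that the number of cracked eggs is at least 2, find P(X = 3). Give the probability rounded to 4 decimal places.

X ~ Binomial(7, 0.07). Want P(X=3 | X≥2) = P(X=3) / P(X≥2).
P(X=3) = C(7,3)·0.07^3·0.93^4 = 0.008980
P(X≥2) = 1 − 0.601701 − 0.317025 = 0.081274
Ratio = 0.008980 / 0.081274 = 0.110495

0.1105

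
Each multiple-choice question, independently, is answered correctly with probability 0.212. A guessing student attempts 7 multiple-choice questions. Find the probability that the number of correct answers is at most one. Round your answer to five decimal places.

0.54396

X ~ Binomial(7, 0.212); P(X ≤ 1) = Σ C(7,k) p^k (1−p)^(7−k) over k:
  k=0: C(7,0)·0.212^0·0.788^7 = 0.1886616
  k=1: C(7,1)·0.212^1·0.788^6 = 0.3552967
Total = 0.5439583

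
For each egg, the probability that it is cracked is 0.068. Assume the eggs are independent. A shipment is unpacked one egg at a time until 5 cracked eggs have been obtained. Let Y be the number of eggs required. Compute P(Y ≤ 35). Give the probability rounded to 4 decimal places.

Finishing within 35 eggs ⇔ at least 5 successes in the first 35. With X ~ Binomial(35, 0.068), P(Y ≤ 35) = 1 − P(X ≤ 4).
  k=0: C(35,0)·0.068^0·0.932^35 = 0.085027
  k=1: C(35,1)·0.068^1·0.932^34 = 0.217129
  k=2: C(35,2)·0.068^2·0.932^33 = 0.269315
  k=3: C(35,3)·0.068^3·0.932^32 = 0.216145
  k=4: C(35,4)·0.068^4·0.932^31 = 0.126162
1 − 0.913778 = 0.086222

0.0862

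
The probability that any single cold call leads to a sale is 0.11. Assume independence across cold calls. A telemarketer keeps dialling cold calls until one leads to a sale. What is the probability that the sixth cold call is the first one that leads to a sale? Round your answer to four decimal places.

0.0614

Geometric (trials to first success), p = 0.11.
P(Y = 6) = (1−p)^5 · p = 0.55841 · 0.11 = 0.061425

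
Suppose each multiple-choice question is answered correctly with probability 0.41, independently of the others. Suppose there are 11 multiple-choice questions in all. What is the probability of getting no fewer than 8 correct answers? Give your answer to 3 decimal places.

0.034

X ~ Binomial(11, 0.41); P(X ≥ 8) = Σ C(11,k) p^k (1−p)^(11−k) over k:
  k=8: C(11,8)·0.41^8·0.59^3 = 0.02706
  k=9: C(11,9)·0.41^9·0.59^2 = 0.00627
  k=10: C(11,10)·0.41^10·0.59^1 = 0.00087
  k=11: C(11,11)·0.41^11·0.59^0 = 0.00006
Total = 0.03425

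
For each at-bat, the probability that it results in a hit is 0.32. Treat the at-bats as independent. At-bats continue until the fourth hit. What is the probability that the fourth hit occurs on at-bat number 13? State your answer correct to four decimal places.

Y = trial on which the fourth success occurs; negative binomial, r=4, p=0.32.
P(Y=13) = C(12,3) · p^4 · (1−p)^9
= 220 · 0.010486 · 0.031087 = 0.071714

0.0717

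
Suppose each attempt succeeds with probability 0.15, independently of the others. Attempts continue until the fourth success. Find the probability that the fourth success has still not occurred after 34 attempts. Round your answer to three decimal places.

Needing more than 34 attempts ⇔ fewer than 4 successes in the first 34. With X ~ Binomial(34, 0.15), P(Y > 34) = P(X ≤ 3).
  k=0: C(34,0)·0.15^0·0.85^34 = 0.00398
  k=1: C(34,1)·0.15^1·0.85^33 = 0.02390
  k=2: C(34,2)·0.15^2·0.85^32 = 0.06959
  k=3: C(34,3)·0.15^3·0.85^31 = 0.13099
P(X ≤ 3) = 0.22847

0.228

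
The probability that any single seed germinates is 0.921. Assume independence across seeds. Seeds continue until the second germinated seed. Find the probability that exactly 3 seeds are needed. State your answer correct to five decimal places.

0.13402

Y = trial on which the second success occurs; negative binomial, r=2, p=0.921.
P(Y=3) = C(2,1) · p^2 · (1−p)^1
= 2 · 0.84824 · 0.079 = 0.1340221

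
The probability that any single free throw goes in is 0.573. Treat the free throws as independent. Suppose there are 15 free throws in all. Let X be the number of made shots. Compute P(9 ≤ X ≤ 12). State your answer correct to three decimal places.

0.508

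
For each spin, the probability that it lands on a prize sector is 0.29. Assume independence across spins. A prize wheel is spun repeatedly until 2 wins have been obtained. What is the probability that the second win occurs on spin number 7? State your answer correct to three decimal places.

0.091

Y = trial on which the second success occurs; negative binomial, r=2, p=0.29.
P(Y=7) = C(6,1) · p^2 · (1−p)^5
= 6 · 0.0841 · 0.18042 = 0.09104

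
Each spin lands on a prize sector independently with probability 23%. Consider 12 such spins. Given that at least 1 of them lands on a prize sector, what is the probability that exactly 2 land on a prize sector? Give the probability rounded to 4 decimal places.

X ~ Binomial(12, 0.23). Want P(X=2 | X≥1) = P(X=2) / P(X≥1).
P(X=2) = C(12,2)·0.23^2·0.77^10 = 0.255804
P(X≥1) = 1 − 0.043440 = 0.956560
Ratio = 0.255804 / 0.956560 = 0.267420

0.2674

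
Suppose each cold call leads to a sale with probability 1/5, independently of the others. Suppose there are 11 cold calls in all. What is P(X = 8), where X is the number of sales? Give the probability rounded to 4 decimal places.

X ~ Binomial(n=11, p=0.20).
P(X=8) = C(11,8) · p^8 · (1−p)^3
= 165 · 2.56e-06 · 0.512 = 0.000216

0.0002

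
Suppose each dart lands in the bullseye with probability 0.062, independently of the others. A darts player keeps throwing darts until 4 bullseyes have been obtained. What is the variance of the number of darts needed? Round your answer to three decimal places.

Y = total darts until the fourth success; negative binomial with r=4, p=0.062.
Var(Y) = r(1−p)/p² = 4·0.938 / 0.062² = 976.06660

976.067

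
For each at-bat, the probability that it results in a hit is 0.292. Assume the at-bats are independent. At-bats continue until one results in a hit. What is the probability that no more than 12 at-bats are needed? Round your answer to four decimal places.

Y = number of at-bats to the first success; geometric, p = 0.292.
P(Y ≤ 12) = 1 − (1−p)^12 = 1 − 0.015864 = 0.984136

0.9841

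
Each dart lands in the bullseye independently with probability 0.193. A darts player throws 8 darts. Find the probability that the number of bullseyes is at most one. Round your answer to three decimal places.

X ~ Binomial(8, 0.193); P(X ≤ 1) = Σ C(8,k) p^k (1−p)^(8−k) over k:
  k=0: C(8,0)·0.193^0·0.807^8 = 0.17988
  k=1: C(8,1)·0.193^1·0.807^7 = 0.34416
Total = 0.52404

0.524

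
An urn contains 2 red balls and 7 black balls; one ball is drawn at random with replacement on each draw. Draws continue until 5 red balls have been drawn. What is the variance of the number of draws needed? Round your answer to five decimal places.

78.75000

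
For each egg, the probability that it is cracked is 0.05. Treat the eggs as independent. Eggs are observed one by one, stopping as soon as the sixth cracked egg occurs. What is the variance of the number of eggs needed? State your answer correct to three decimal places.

2280.000

Y = total eggs until the sixth success; negative binomial with r=6, p=0.05.
Var(Y) = r(1−p)/p² = 6·0.95 / 0.05² = 2280.00000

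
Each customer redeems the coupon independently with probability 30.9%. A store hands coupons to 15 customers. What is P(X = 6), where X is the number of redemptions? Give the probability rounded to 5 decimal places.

0.15648

X ~ Binomial(n=15, p=0.309).
P(X=6) = C(15,6) · p^6 · (1−p)^9
= 5005 · 0.00087046 · 0.035917 = 0.1564795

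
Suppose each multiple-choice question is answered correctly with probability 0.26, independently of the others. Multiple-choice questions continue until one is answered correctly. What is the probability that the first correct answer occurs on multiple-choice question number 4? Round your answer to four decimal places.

0.1054

Geometric (trials to first success), p = 0.26.
P(Y = 4) = (1−p)^3 · p = 0.40522 · 0.26 = 0.105358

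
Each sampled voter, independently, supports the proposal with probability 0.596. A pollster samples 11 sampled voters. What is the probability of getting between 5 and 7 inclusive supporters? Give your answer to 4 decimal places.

X ~ Binomial(11, 0.596); P(5 ≤ X ≤ 7) = Σ C(11,k) p^k (1−p)^(11−k) over k:
  k=5: C(11,5)·0.596^5·0.404^6 = 0.151064
  k=6: C(11,6)·0.596^6·0.404^5 = 0.222857
  k=7: C(11,7)·0.596^7·0.404^4 = 0.234835
Total = 0.608756

0.6088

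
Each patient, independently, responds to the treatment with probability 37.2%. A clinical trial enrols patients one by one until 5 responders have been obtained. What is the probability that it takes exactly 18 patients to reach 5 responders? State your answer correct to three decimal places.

0.040

Y = trial on which the fifth success occurs; negative binomial, r=5, p=0.372.
P(Y=18) = C(17,4) · p^5 · (1−p)^13
= 2380 · 0.0071238 · 0.0023631 = 0.04007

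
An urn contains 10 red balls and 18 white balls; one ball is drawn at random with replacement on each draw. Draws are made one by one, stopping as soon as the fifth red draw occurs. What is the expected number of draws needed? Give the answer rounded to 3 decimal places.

Y = total draws until the fifth success; negative binomial with r=5, p=0.357143.
E[Y] = r / p = 5 / 0.357143 = 14.00000

14.000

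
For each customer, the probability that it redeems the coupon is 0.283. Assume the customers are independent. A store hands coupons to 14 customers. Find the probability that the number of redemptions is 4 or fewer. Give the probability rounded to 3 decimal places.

X ~ Binomial(14, 0.283); P(X ≤ 4) = Σ C(14,k) p^k (1−p)^(14−k) over k:
  k=0: C(14,0)·0.283^0·0.717^14 = 0.00949
  k=1: C(14,1)·0.283^1·0.717^13 = 0.05244
  k=2: C(14,2)·0.283^2·0.717^12 = 0.13454
  k=3: C(14,3)·0.283^3·0.717^11 = 0.21241
  k=4: C(14,4)·0.283^4·0.717^10 = 0.23055
Total = 0.63943

0.639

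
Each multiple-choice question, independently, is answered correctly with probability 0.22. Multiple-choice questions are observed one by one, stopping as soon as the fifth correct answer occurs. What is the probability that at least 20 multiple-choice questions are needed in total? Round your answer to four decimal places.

0.5900

Needing more than 19 multiple-choice questions ⇔ fewer than 5 successes in the first 19. With X ~ Binomial(19, 0.22), P(Y > 19) = P(X ≤ 4).
  k=0: C(19,0)·0.22^0·0.78^19 = 0.008908
  k=1: C(19,1)·0.22^1·0.78^18 = 0.047740
  k=2: C(19,2)·0.22^2·0.78^17 = 0.121185
  k=3: C(19,3)·0.22^3·0.78^16 = 0.193689
  k=4: C(19,4)·0.22^4·0.78^15 = 0.218521
P(X ≤ 4) = 0.590044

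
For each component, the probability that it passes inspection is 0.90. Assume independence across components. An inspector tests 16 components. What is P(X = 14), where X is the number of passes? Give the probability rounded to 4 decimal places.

X ~ Binomial(n=16, p=0.90).
P(X=14) = C(16,14) · p^14 · (1−p)^2
= 120 · 0.22877 · 0.01 = 0.274522

0.2745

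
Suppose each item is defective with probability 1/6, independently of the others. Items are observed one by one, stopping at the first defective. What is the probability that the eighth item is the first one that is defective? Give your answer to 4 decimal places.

0.0465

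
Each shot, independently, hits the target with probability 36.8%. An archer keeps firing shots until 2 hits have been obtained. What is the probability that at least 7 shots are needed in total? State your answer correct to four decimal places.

Needing more than 6 shots ⇔ fewer than 2 successes in the first 6. With X ~ Binomial(6, 0.368), P(Y > 6) = P(X ≤ 1).
  k=0: C(6,0)·0.368^0·0.632^6 = 0.063724
  k=1: C(6,1)·0.368^1·0.632^5 = 0.222630
P(X ≤ 1) = 0.286354

0.2864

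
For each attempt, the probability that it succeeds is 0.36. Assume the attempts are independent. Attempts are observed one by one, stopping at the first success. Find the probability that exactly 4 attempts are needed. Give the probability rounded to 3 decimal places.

Geometric (trials to first success), p = 0.36.
P(Y = 4) = (1−p)^3 · p = 0.26214 · 0.36 = 0.09437

0.094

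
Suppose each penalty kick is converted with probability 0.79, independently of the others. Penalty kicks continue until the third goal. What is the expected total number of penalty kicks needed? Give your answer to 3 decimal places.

3.797

Y = total penalty kicks until the third success; negative binomial with r=3, p=0.79.
E[Y] = r / p = 3 / 0.79 = 3.79747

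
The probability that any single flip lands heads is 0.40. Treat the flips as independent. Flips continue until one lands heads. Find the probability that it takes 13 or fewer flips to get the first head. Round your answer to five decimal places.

0.99869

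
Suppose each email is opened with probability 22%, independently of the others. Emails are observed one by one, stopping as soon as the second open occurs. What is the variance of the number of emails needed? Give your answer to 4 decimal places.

Y = total emails until the second success; negative binomial with r=2, p=0.22.
Var(Y) = r(1−p)/p² = 2·0.78 / 0.22² = 32.231405

32.2314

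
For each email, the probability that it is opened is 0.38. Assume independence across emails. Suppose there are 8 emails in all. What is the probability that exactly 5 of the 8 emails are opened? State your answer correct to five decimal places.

0.10575

X ~ Binomial(n=8, p=0.38).
P(X=5) = C(8,5) · p^5 · (1−p)^3
= 56 · 0.0079235 · 0.23833 = 0.1057502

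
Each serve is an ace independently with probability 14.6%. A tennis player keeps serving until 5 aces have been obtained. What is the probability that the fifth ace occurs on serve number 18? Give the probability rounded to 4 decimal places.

0.0203

Y = trial on which the fifth success occurs; negative binomial, r=5, p=0.146.
P(Y=18) = C(17,4) · p^5 · (1−p)^13
= 2380 · 6.6338e-05 · 0.12851 = 0.020291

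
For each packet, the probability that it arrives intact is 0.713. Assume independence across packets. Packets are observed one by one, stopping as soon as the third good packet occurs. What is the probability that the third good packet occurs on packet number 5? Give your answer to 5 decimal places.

0.17914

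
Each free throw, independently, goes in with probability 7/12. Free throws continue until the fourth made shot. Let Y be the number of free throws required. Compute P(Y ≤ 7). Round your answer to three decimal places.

Finishing within 7 free throws ⇔ at least 4 successes in the first 7. With X ~ Binomial(7, 0.583333), P(Y ≤ 7) = 1 − P(X ≤ 3).
  k=0: C(7,0)·0.583333^0·0.416667^7 = 0.00218
  k=1: C(7,1)·0.583333^1·0.416667^6 = 0.02137
  k=2: C(7,2)·0.583333^2·0.416667^5 = 0.08974
  k=3: C(7,3)·0.583333^3·0.416667^4 = 0.20940
1 − 0.32269 = 0.67731

0.677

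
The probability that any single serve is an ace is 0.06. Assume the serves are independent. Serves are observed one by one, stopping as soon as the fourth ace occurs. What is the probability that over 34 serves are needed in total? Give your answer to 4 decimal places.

Needing more than 34 serves ⇔ fewer than 4 successes in the first 34. With X ~ Binomial(34, 0.06), P(Y > 34) = P(X ≤ 3).
  k=0: C(34,0)·0.06^0·0.94^34 = 0.121996
  k=1: C(34,1)·0.06^1·0.94^33 = 0.264758
  k=2: C(34,2)·0.06^2·0.94^32 = 0.278841
  k=3: C(34,3)·0.06^3·0.94^31 = 0.189849
P(X ≤ 3) = 0.855445

0.8554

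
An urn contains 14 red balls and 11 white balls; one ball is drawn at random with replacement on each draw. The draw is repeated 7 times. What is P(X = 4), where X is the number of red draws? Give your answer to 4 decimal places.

0.2932

X ~ Binomial(n=7, p=0.56).
P(X=4) = C(7,4) · p^4 · (1−p)^3
= 35 · 0.098345 · 0.085184 = 0.293210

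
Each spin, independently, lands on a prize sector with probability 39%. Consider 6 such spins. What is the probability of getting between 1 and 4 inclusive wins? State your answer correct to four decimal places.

0.9119

X ~ Binomial(6, 0.39); P(1 ≤ X ≤ 4) = Σ C(6,k) p^k (1−p)^(6−k) over k:
  k=1: C(6,1)·0.39^1·0.61^5 = 0.197636
  k=2: C(6,2)·0.39^2·0.61^4 = 0.315893
  k=3: C(6,3)·0.39^3·0.61^3 = 0.269286
  k=4: C(6,4)·0.39^4·0.61^2 = 0.129125
Total = 0.911939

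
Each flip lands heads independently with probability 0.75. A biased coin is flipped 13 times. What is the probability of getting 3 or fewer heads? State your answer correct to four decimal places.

0.0001

X ~ Binomial(13, 0.75); P(X ≤ 3) = Σ C(13,k) p^k (1−p)^(13−k) over k:
  k=0: C(13,0)·0.75^0·0.25^13 = 0.000000
  k=1: C(13,1)·0.75^1·0.25^12 = 0.000001
  k=2: C(13,2)·0.75^2·0.25^11 = 0.000010
  k=3: C(13,3)·0.75^3·0.25^10 = 0.000115
Total = 0.000126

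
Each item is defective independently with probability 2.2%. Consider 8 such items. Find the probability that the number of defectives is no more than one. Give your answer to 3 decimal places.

0.988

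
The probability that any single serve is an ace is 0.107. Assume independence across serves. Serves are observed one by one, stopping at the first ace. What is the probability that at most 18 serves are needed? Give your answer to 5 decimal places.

Y = number of serves to the first success; geometric, p = 0.107.
P(Y ≤ 18) = 1 − (1−p)^18 = 1 − 0.1304146 = 0.8695854

0.86959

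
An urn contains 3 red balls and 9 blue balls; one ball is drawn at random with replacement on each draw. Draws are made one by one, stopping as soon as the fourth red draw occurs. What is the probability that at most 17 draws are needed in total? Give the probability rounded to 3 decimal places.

0.647

Finishing within 17 draws ⇔ at least 4 successes in the first 17. With X ~ Binomial(17, 0.25), P(Y ≤ 17) = 1 − P(X ≤ 3).
  k=0: C(17,0)·0.25^0·0.75^17 = 0.00752
  k=1: C(17,1)·0.25^1·0.75^16 = 0.04260
  k=2: C(17,2)·0.25^2·0.75^15 = 0.11359
  k=3: C(17,3)·0.25^3·0.75^14 = 0.18932
1 − 0.35302 = 0.64698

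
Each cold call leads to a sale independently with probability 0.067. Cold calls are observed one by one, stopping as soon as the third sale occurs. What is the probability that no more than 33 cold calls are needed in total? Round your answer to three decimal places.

0.382

Finishing within 33 cold calls ⇔ at least 3 successes in the first 33. With X ~ Binomial(33, 0.067), P(Y ≤ 33) = 1 − P(X ≤ 2).
  k=0: C(33,0)·0.067^0·0.933^33 = 0.10141
  k=1: C(33,1)·0.067^1·0.933^32 = 0.24033
  k=2: C(33,2)·0.067^2·0.933^31 = 0.27613
1 − 0.61787 = 0.38213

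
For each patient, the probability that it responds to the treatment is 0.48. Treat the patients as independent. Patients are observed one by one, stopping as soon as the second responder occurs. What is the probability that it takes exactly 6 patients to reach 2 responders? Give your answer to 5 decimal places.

0.08423

Y = trial on which the second success occurs; negative binomial, r=2, p=0.48.
P(Y=6) = C(5,1) · p^2 · (1−p)^4
= 5 · 0.2304 · 0.073116 = 0.0842298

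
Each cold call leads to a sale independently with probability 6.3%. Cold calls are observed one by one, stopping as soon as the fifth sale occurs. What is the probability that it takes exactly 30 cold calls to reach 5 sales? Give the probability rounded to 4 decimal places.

0.0046

Y = trial on which the fifth success occurs; negative binomial, r=5, p=0.063.
P(Y=30) = C(29,4) · p^5 · (1−p)^25
= 23751 · 9.9244e-07 · 0.19656 = 0.004633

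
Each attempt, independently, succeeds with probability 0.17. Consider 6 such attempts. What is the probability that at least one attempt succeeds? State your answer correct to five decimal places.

P(at least one) = 1 − P(none) = 1 − (1 − 0.17)^6
= 1 − 0.3269404 = 0.6730596

0.67306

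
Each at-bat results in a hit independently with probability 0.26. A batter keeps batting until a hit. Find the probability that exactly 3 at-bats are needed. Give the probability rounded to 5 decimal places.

Geometric (trials to first success), p = 0.26.
P(Y = 3) = (1−p)^2 · p = 0.5476 · 0.26 = 0.1423760

0.14238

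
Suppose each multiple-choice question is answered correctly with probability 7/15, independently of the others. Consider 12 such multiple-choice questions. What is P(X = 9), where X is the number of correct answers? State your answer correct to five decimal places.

0.03503

X ~ Binomial(n=12, p=0.466667).
P(X=9) = C(12,9) · p^9 · (1−p)^3
= 220 · 0.0010497 · 0.1517 = 0.0350332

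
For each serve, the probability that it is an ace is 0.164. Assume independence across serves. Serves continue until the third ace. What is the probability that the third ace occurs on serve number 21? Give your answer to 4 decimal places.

Y = trial on which the third success occurs; negative binomial, r=3, p=0.164.
P(Y=21) = C(20,2) · p^3 · (1−p)^18
= 190 · 0.0044109 · 0.039784 = 0.033342

0.0333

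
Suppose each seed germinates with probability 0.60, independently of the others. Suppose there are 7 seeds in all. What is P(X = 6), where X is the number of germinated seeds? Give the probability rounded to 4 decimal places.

0.1306

X ~ Binomial(n=7, p=0.60).
P(X=6) = C(7,6) · p^6 · (1−p)^1
= 7 · 0.046656 · 0.4 = 0.130637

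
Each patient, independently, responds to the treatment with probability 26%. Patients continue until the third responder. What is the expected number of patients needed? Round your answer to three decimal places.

Y = total patients until the third success; negative binomial with r=3, p=0.26.
E[Y] = r / p = 3 / 0.26 = 11.53846

11.538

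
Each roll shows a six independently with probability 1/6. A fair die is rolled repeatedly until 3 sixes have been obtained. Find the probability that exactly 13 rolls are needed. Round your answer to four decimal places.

0.0493

Y = trial on which the third success occurs; negative binomial, r=3, p=0.166667.
P(Y=13) = C(12,2) · p^3 · (1−p)^10
= 66 · 0.0046296 · 0.16151 = 0.049349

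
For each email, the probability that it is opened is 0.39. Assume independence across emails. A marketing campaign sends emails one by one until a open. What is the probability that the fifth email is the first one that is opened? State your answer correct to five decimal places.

0.05400

Geometric (trials to first success), p = 0.39.
P(Y = 5) = (1−p)^4 · p = 0.13846 · 0.39 = 0.0539988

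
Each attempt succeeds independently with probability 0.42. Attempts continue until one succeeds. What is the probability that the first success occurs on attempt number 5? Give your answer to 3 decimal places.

Geometric (trials to first success), p = 0.42.
P(Y = 5) = (1−p)^4 · p = 0.11316 · 0.42 = 0.04753

0.048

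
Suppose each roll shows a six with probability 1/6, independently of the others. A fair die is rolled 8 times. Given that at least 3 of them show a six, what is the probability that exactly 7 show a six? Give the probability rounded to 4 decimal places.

X ~ Binomial(8, 0.166667). Want P(X=7 | X≥3) = P(X=7) / P(X≥3).
P(X=7) = C(8,7)·0.166667^7·0.833333^1 = 0.000024
P(X≥3) = 1 − 0.232568 − 0.372109 − 0.260476 = 0.134847
Ratio = 0.000024 / 0.134847 = 0.000177

0.0002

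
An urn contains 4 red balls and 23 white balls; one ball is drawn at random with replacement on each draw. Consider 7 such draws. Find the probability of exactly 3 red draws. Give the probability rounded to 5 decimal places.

0.05993

X ~ Binomial(n=7, p=0.148148).
P(X=3) = C(7,3) · p^3 · (1−p)^4
= 35 · 0.0032515 · 0.52657 = 0.0599257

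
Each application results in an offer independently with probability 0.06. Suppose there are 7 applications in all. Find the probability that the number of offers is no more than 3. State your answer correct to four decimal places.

X ~ Binomial(7, 0.06); P(X ≤ 3) = Σ C(7,k) p^k (1−p)^(7−k) over k:
  k=0: C(7,0)·0.06^0·0.94^7 = 0.648478
  k=1: C(7,1)·0.06^1·0.94^6 = 0.289745
  k=2: C(7,2)·0.06^2·0.94^5 = 0.055483
  k=3: C(7,3)·0.06^3·0.94^4 = 0.005902
Total = 0.999609

0.9996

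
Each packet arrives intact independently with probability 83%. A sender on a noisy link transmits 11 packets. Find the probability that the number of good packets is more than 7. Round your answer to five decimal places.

0.89866

X ~ Binomial(11, 0.83); P(X ≥ 8) = Σ C(11,k) p^k (1−p)^(11−k) over k:
  k=8: C(11,8)·0.83^8·0.17^3 = 0.1825809
  k=9: C(11,9)·0.83^9·0.17^2 = 0.2971415
  k=10: C(11,10)·0.83^10·0.17^1 = 0.2901500
  k=11: C(11,11)·0.83^11·0.17^0 = 0.1287831
Total = 0.8986556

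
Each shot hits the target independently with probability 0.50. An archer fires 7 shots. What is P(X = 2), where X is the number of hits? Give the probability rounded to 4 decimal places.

X ~ Binomial(n=7, p=0.50).
P(X=2) = C(7,2) · p^2 · (1−p)^5
= 21 · 0.25 · 0.03125 = 0.164062

0.1641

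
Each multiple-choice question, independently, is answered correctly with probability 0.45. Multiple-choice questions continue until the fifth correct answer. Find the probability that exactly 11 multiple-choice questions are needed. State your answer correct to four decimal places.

0.1073

Y = trial on which the fifth success occurs; negative binomial, r=5, p=0.45.
P(Y=11) = C(10,4) · p^5 · (1−p)^6
= 210 · 0.018453 · 0.027681 = 0.107265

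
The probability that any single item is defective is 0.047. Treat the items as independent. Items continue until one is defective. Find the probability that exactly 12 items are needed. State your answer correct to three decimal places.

Geometric (trials to first success), p = 0.047.
P(Y = 12) = (1−p)^11 · p = 0.58887 · 0.047 = 0.02768

0.028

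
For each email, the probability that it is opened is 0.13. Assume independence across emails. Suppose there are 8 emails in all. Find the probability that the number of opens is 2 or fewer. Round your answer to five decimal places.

0.92575

X ~ Binomial(8, 0.13); P(X ≤ 2) = Σ C(8,k) p^k (1−p)^(8−k) over k:
  k=0: C(8,0)·0.13^0·0.87^8 = 0.3282117
  k=1: C(8,1)·0.13^1·0.87^7 = 0.3923450
  k=2: C(8,2)·0.13^2·0.87^6 = 0.2051919
Total = 0.9257486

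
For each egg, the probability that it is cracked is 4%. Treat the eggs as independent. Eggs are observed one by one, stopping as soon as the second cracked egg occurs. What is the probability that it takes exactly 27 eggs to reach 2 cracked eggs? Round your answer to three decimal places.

0.015

Y = trial on which the second success occurs; negative binomial, r=2, p=0.04.
P(Y=27) = C(26,1) · p^2 · (1−p)^25
= 26 · 0.0016 · 0.3604 = 0.01499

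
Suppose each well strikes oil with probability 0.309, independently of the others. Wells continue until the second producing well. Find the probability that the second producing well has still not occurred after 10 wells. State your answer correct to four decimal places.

0.1358

Needing more than 10 wells ⇔ fewer than 2 successes in the first 10. With X ~ Binomial(10, 0.309), P(Y > 10) = P(X ≤ 1).
  k=0: C(10,0)·0.309^0·0.691^10 = 0.024819
  k=1: C(10,1)·0.309^1·0.691^9 = 0.110984
P(X ≤ 1) = 0.135803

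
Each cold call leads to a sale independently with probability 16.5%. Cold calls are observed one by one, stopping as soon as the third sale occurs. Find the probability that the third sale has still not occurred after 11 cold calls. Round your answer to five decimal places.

Needing more than 11 cold calls ⇔ fewer than 3 successes in the first 11. With X ~ Binomial(11, 0.165), P(Y > 11) = P(X ≤ 2).
  k=0: C(11,0)·0.165^0·0.835^11 = 0.1375787
  k=1: C(11,1)·0.165^1·0.835^10 = 0.2990483
  k=2: C(11,2)·0.165^2·0.835^9 = 0.2954669
P(X ≤ 2) = 0.7320940

0.73209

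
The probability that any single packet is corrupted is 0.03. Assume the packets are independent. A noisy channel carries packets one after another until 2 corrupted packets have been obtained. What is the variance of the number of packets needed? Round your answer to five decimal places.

Y = total packets until the second success; negative binomial with r=2, p=0.03.
Var(Y) = r(1−p)/p² = 2·0.97 / 0.03² = 2155.5555556

2155.55556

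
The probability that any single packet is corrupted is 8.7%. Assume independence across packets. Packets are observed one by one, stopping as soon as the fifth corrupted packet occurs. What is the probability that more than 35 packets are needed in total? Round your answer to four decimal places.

Needing more than 35 packets ⇔ fewer than 5 successes in the first 35. With X ~ Binomial(35, 0.087), P(Y > 35) = P(X ≤ 4).
  k=0: C(35,0)·0.087^0·0.913^35 = 0.041350
  k=1: C(35,1)·0.087^1·0.913^34 = 0.137909
  k=2: C(35,2)·0.087^2·0.913^33 = 0.223404
  k=3: C(35,3)·0.087^3·0.913^32 = 0.234171
  k=4: C(35,4)·0.087^4·0.913^31 = 0.178513
P(X ≤ 4) = 0.815348

0.8153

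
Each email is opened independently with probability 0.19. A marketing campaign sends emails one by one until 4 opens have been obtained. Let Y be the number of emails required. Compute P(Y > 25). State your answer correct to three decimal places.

Needing more than 25 emails ⇔ fewer than 4 successes in the first 25. With X ~ Binomial(25, 0.19), P(Y > 25) = P(X ≤ 3).
  k=0: C(25,0)·0.19^0·0.81^25 = 0.00515
  k=1: C(25,1)·0.19^1·0.81^24 = 0.03022
  k=2: C(25,2)·0.19^2·0.81^23 = 0.08507
  k=3: C(25,3)·0.19^3·0.81^22 = 0.15299
P(X ≤ 3) = 0.27344

0.273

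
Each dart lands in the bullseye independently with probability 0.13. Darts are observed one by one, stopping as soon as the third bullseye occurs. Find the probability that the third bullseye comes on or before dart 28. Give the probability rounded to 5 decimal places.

Finishing within 28 darts ⇔ at least 3 successes in the first 28. With X ~ Binomial(28, 0.13), P(Y ≤ 28) = 1 − P(X ≤ 2).
  k=0: C(28,0)·0.13^0·0.87^28 = 0.0202553
  k=1: C(28,1)·0.13^1·0.87^27 = 0.0847464
  k=2: C(28,2)·0.13^2·0.87^26 = 0.1709539
1 − 0.2759556 = 0.7240444

0.72404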